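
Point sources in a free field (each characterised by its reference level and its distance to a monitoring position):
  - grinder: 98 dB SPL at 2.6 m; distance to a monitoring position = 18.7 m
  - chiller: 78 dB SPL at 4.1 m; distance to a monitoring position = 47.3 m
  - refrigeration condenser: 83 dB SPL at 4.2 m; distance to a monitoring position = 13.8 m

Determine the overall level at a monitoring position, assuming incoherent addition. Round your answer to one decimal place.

81.5 dB SPL

Apply inverse-square spreading to bring every level to the receiver, then sum 10^(L/10).
grinder: 98 − 20·log₁₀(18.7/2.6) = 98 − 17.14 = 80.86 dB SPL.
chiller: 78 − 20·log₁₀(47.3/4.1) = 78 − 21.24 = 56.76 dB SPL.
refrigeration condenser: 83 − 20·log₁₀(13.8/4.2) = 83 − 10.33 = 72.67 dB SPL.
Σ 10^(L/10) = 1.409e+08 → L_total = 10·log₁₀(1.409e+08) = 81.49 dB SPL.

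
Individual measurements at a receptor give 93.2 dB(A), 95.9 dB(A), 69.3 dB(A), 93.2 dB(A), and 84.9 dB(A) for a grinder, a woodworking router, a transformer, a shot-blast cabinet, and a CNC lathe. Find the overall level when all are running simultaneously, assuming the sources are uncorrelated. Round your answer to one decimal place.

99.2 dB(A)

Incoherent sources combine by intensity addition: L_total = 10·log₁₀(Σ 10^(L_i/10)).
Σ 10^(L/10) = 10^(93.2/10) + 10^(95.9/10) + 10^(69.3/10) + 10^(93.2/10) + 10^(84.9/10) = 8.387e+09.
L_total = 10·log₁₀(8.387e+09) = 99.24 dB(A).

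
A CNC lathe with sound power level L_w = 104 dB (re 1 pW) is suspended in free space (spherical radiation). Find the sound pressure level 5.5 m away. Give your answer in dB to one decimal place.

78.2 dB

L_p = L_w − 10·log₁₀(4π·r²) with r = 5.5 m.
4π·r² = 380.1 m², 10·log₁₀ of that is 25.799 dB.
L_p = 104 − 25.799 = 78.20 dB.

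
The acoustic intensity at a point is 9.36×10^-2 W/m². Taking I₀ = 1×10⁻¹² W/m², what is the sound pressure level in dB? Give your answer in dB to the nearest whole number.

110 dB

I/I₀ = 9.36×10^-2/10⁻¹² = 9.36×10^10, and L = 10·log₁₀(I/I₀).
L = 10·(0.9713 + 10) = 109.71 dB.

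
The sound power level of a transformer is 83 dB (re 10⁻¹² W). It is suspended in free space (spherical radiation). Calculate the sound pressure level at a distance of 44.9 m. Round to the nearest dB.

39 dB

L_p = L_w − 10·log₁₀(4π·r²) with r = 44.9 m.
4π·r² = 2.533e+04 m², 10·log₁₀ of that is 44.037 dB.
L_p = 83 − 44.037 = 38.96 dB.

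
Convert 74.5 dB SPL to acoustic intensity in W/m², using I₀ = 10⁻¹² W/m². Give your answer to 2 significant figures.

I/I₀ = 10^(74.5/10) = 2.818e+07, so I = 2.818e+07 × 10⁻¹² W/m².

2.8e-05 W/m²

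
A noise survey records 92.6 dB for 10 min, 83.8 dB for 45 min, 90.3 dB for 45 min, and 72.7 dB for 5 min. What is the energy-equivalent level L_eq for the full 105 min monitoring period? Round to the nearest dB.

89 dB

The energy average is taken in the linear domain: L_eq = 10·log₁₀[(Σ tᵢ·10^(Lᵢ/10))/T], T = 105 min.
Σ tᵢ·10^(Lᵢ/10) = 10·10^(92.6/10) + 45·10^(83.8/10) + 45·10^(90.3/10) + 5·10^(72.7/10) = 7.730e+10.
L_eq = 10·log₁₀(7.730e+10/105) = 88.67 dB.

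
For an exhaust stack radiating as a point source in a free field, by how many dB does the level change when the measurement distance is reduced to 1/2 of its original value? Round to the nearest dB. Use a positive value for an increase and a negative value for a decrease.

+6 dB

Point-source spreading: ΔL = −20·log₁₀(r₂/r₁).
ΔL = −20·log₁₀(0.5) = +6.02 dB.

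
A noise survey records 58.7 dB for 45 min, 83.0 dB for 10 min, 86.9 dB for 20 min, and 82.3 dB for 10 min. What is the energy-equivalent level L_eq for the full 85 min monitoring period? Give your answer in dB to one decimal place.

82.0 dB

L_eq = 10·log₁₀[(1/T)·Σ tᵢ·10^(Lᵢ/10)] with T = 85 min.
Σ tᵢ·10^(Lᵢ/10) = 45·10^(58.7/10) + 10·10^(83.0/10) + 20·10^(86.9/10) + 10·10^(82.3/10) = 1.352e+10.
L_eq = 10·log₁₀(1.352e+10/85) = 82.02 dB.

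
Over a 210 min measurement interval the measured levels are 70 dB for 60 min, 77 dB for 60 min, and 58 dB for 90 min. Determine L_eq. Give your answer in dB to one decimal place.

The energy average is taken in the linear domain: L_eq = 10·log₁₀[(Σ tᵢ·10^(Lᵢ/10))/T], T = 210 min.
Σ tᵢ·10^(Lᵢ/10) = 60·10^(70/10) + 60·10^(77/10) + 90·10^(58/10) = 3.664e+09.
L_eq = 10·log₁₀(3.664e+09/210) = 72.42 dB.

72.4 dB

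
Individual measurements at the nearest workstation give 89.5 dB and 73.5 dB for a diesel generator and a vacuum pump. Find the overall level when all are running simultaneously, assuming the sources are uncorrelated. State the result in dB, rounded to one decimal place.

89.6 dB

For uncorrelated sources the intensities add, so convert each level to linear form, sum, and take 10·log₁₀ of the total.
Σ 10^(L/10) = 10^(89.5/10) + 10^(73.5/10) = 9.136e+08.
L_total = 10·log₁₀(9.136e+08) = 89.61 dB.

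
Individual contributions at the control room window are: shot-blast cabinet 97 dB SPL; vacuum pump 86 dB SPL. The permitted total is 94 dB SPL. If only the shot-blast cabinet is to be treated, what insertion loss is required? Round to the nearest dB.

Fixed contribution from the other source: Σ 10^(L/10) = 10^(86/10) = 3.981e+08 (86.00 dB SPL).
To meet 94 dB SPL overall, the treated shot-blast cabinet may contribute at most 10^(94/10) − 3.981e+08 = 2.114e+09, i.e. 93.25 dB SPL.
Required insertion loss = 97 − 93.25 = 3.75 dB.

4 dB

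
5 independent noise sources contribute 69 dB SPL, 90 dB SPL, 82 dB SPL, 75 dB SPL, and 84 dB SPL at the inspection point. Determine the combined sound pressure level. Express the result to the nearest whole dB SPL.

92 dB SPL

Incoherent sources combine by intensity addition: L_total = 10·log₁₀(Σ 10^(L_i/10)).
Σ 10^(L/10) = 10^(69/10) + 10^(90/10) + 10^(82/10) + 10^(75/10) + 10^(84/10) = 1.449e+09.
L_total = 10·log₁₀(1.449e+09) = 91.61 dB SPL.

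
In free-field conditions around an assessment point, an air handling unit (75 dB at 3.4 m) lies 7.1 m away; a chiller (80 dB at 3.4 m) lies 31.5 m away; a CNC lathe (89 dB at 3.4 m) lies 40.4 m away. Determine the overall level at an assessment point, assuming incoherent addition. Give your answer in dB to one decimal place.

Apply inverse-square spreading to bring every level to the receiver, then sum 10^(L/10).
air handling unit: 75 − 20·log₁₀(7.1/3.4) = 75 − 6.40 = 68.60 dB.
chiller: 80 − 20·log₁₀(31.5/3.4) = 80 − 19.34 = 60.66 dB.
CNC lathe: 89 − 20·log₁₀(40.4/3.4) = 89 − 21.50 = 67.50 dB.
Σ 10^(L/10) = 1.404e+07 → L_total = 10·log₁₀(1.404e+07) = 71.47 dB.

71.5 dB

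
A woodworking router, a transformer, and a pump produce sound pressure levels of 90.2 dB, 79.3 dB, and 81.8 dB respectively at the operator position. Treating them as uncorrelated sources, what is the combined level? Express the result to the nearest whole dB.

91 dB

Incoherent sources combine by intensity addition: L_total = 10·log₁₀(Σ 10^(L_i/10)).
Σ 10^(L/10) = 10^(90.2/10) + 10^(79.3/10) + 10^(81.8/10) = 1.284e+09.
L_total = 10·log₁₀(1.284e+09) = 91.08 dB.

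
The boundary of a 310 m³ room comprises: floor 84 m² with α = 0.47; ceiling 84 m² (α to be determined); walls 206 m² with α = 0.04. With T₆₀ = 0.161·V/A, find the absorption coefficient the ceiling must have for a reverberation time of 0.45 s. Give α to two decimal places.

From T₆₀ = 0.161·V/A, the target T₆₀ = 0.45 s needs A = 0.161·310/0.45 = 110.91 m².
Absorption from the other surfaces = 84·0.47 + 206·0.04 = 47.72 m², so the ceiling must supply 63.19 m² over 84 m².
α = 63.19/84 = 0.752.

0.75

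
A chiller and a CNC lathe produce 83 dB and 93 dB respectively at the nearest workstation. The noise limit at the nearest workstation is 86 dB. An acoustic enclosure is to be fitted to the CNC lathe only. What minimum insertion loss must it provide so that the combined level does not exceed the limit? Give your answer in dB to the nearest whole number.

10 dB

Everything except the CNC lathe sums to 10^(83/10) = 1.995e+08 in linear terms, 83.00 dB.
The limit corresponds to 10^(86/10) = 3.981e+08; subtracting the fixed part leaves 1.986e+08 for the CNC lathe, i.e. 82.98 dB.
So the CNC lathe must be reduced from 93 to 82.98 dB: IL = 10.02 dB.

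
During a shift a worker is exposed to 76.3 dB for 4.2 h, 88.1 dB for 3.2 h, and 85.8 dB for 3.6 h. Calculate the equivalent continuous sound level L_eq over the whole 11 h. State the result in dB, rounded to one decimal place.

85.2 dB

The energy average is taken in the linear domain: L_eq = 10·log₁₀[(Σ tᵢ·10^(Lᵢ/10))/T], T = 11 h.
Σ tᵢ·10^(Lᵢ/10) = 4.2·10^(76.3/10) + 3.2·10^(88.1/10) + 3.6·10^(85.8/10) = 3.614e+09.
L_eq = 10·log₁₀(3.614e+09/11) = 85.17 dB.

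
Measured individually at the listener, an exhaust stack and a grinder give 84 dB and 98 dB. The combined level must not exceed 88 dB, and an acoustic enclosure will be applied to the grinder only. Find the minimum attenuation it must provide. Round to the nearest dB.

12 dB

Fixed contribution from the other source: Σ 10^(L/10) = 10^(84/10) = 2.512e+08 (84.00 dB).
The limit corresponds to 10^(88/10) = 6.310e+08; subtracting the fixed part leaves 3.798e+08 for the grinder, i.e. 85.80 dB.
Required insertion loss = 98 − 85.80 = 12.20 dB.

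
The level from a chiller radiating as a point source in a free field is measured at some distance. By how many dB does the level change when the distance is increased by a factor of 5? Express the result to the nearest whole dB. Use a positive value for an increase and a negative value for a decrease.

A point source loses 6 dB per doubling of distance; generally ΔL = −20·log₁₀(r₂/r₁).
ΔL = −20·log₁₀(5) = -13.98 dB.

-14 dB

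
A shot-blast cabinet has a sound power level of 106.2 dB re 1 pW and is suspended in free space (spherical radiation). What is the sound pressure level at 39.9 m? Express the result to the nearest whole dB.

Free-field spherical radiation: L_p = L_w − 10·log₁₀(4π·r²), r = 39.9 m.
4π·r² = 2.001e+04 m², 10·log₁₀ of that is 43.012 dB.
L_p = 106.2 − 43.012 = 63.19 dB.

63 dB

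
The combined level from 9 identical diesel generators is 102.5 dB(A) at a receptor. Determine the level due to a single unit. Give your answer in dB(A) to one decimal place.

93.0 dB(A)

Dividing the total intensity by 9 lowers the level by 10·log₁₀ 9 = 9.542 dB: L₁ = 102.5 − 9.542.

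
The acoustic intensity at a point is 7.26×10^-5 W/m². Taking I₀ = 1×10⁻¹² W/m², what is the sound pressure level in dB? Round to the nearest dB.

79 dB

I/I₀ = 7.26×10^-5/10⁻¹² = 7.26×10^7, and L = 10·log₁₀(I/I₀).
L = 10·(0.8609 + 7) = 78.61 dB.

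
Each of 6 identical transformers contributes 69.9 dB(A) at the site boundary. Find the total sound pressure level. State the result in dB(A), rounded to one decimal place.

N identical incoherent sources raise the level by 10·log₁₀ N.
L_total = 69.9 + 10·log₁₀(6) = 69.9 + 7.782 = 77.68 dB(A).

77.7 dB(A)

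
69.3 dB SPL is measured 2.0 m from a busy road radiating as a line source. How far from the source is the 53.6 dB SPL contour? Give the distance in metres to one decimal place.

74.3 m

The 15.7 dB drop corresponds to a distance ratio of 10^(15.7/10) for a line source.
r₂ = 2.0·10^((69.3−53.6)/10) = 2.0·10^(15.7/10) = 74.31 m.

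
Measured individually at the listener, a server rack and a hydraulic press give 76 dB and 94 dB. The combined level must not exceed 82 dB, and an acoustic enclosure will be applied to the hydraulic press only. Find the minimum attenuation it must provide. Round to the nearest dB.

Fixed contribution from the other source: Σ 10^(L/10) = 10^(76/10) = 3.981e+07 (76.00 dB).
The limit corresponds to 10^(82/10) = 1.585e+08; subtracting the fixed part leaves 1.187e+08 for the hydraulic press, i.e. 80.74 dB.
Required insertion loss = 94 − 80.74 = 13.26 dB.

13 dB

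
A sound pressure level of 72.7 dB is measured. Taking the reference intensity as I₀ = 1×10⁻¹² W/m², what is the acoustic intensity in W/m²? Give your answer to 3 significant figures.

1.86e-05 W/m²

L = 10·log₁₀(I/I₀) ⇒ I = I₀·10^(L/10) = 10⁻¹² × 10^7.27.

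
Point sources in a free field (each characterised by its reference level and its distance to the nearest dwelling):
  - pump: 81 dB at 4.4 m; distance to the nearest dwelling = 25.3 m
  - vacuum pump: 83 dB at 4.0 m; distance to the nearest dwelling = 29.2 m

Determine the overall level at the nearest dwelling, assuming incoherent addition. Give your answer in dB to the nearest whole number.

Apply inverse-square spreading to bring every level to the receiver, then sum 10^(L/10).
pump: 81 − 20·log₁₀(25.3/4.4) = 81 − 15.19 = 65.81 dB.
vacuum pump: 83 − 20·log₁₀(29.2/4.0) = 83 − 17.27 = 65.73 dB.
Σ 10^(L/10) = 7.552e+06 → L_total = 10·log₁₀(7.552e+06) = 68.78 dB.

69 dB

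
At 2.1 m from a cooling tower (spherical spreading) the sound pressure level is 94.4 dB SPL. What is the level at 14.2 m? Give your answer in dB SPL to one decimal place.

77.8 dB SPL

Spherical spreading from a point source gives a 20·log₁₀(r₂/r₁) drop.
L₂ = 94.4 − 20·log₁₀(14.2/2.1) = 94.4 − 16.601 = 77.80 dB SPL.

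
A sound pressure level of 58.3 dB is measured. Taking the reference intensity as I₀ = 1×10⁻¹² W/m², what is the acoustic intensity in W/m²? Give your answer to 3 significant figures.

6.76e-07 W/m²

I/I₀ = 10^(58.3/10) = 6.761e+05, so I = 6.761e+05 × 10⁻¹² W/m².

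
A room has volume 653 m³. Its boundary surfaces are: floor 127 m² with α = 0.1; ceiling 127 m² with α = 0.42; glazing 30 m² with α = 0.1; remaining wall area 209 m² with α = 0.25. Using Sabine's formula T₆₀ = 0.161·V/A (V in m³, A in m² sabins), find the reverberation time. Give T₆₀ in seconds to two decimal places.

Summing Sᵢαᵢ: 127·0.1 + 127·0.42 + 30·0.1 + 209·0.25 = 121.29 m².
T₆₀ = 0.161·V/A = 0.161·653/121.29 = 0.867 s.

0.87 s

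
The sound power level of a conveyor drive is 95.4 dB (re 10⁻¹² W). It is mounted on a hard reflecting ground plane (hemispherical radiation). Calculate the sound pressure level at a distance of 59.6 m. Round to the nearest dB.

52 dB

The power spreads over a hemisphere of area 2π·r², so L_p = L_w − 10·log₁₀(2π·r²).
2π·r² = 2.232e+04 m², 10·log₁₀ of that is 43.487 dB.
L_p = 95.4 − 43.487 = 51.91 dB.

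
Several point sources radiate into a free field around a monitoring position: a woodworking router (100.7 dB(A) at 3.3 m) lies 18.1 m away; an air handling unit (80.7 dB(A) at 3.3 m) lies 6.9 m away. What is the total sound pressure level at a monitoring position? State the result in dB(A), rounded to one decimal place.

86.2 dB(A)

Propagate each source to the receiver with L = L_ref − 20·log₁₀(r/r_ref), then add intensities.
woodworking router: 100.7 − 20·log₁₀(18.1/3.3) = 100.7 − 14.78 = 85.92 dB(A).
air handling unit: 80.7 − 20·log₁₀(6.9/3.3) = 80.7 − 6.41 = 74.29 dB(A).
Σ 10^(L/10) = 4.174e+08 → L_total = 10·log₁₀(4.174e+08) = 86.21 dB(A).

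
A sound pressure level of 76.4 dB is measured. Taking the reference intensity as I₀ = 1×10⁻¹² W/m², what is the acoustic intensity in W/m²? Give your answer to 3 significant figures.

L = 10·log₁₀(I/I₀) ⇒ I = I₀·10^(L/10) = 10⁻¹² × 10^7.64.

4.37e-05 W/m²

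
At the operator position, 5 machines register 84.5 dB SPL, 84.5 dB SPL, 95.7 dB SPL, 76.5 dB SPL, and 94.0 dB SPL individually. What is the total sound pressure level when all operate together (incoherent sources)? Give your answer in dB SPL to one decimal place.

98.3 dB SPL

For uncorrelated sources the intensities add, so convert each level to linear form, sum, and take 10·log₁₀ of the total.
Σ 10^(L/10) = 10^(84.5/10) + 10^(84.5/10) + 10^(95.7/10) + 10^(76.5/10) + 10^(94.0/10) = 6.836e+09.
L_total = 10·log₁₀(6.836e+09) = 98.35 dB SPL.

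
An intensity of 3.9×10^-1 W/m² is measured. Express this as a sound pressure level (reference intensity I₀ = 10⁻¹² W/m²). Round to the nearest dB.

116 dB

L = 10·log₁₀(I/I₀) = 10·log₁₀(3.9×10^-1/10⁻¹²) = 10·log₁₀(3.9×10^11).
L = 10·(0.5911 + 11) = 115.91 dB.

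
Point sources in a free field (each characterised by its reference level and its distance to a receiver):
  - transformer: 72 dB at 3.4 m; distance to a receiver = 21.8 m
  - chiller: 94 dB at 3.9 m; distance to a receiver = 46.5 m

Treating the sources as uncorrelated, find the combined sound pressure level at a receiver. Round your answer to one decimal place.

Propagate each source to the receiver with L = L_ref − 20·log₁₀(r/r_ref), then add intensities.
transformer: 72 − 20·log₁₀(21.8/3.4) = 72 − 16.14 = 55.86 dB.
chiller: 94 − 20·log₁₀(46.5/3.9) = 94 − 21.53 = 72.47 dB.
Σ 10^(L/10) = 1.805e+07 → L_total = 10·log₁₀(1.805e+07) = 72.57 dB.

72.6 dB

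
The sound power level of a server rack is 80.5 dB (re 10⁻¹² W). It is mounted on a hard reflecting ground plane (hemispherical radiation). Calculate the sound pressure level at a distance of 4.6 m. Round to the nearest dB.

59 dB

Free-field hemispherical radiation: L_p = L_w − 10·log₁₀(2π·r²), r = 4.6 m.
2π·r² = 133 m², 10·log₁₀ of that is 21.237 dB.
L_p = 80.5 − 21.237 = 59.26 dB.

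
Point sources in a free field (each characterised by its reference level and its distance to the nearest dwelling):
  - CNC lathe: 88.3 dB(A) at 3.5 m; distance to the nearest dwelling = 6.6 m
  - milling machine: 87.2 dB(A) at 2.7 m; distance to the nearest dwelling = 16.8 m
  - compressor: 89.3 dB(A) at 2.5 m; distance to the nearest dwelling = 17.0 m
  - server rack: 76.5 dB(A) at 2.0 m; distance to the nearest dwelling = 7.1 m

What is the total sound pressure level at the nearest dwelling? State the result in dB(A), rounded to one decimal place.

Apply inverse-square spreading to bring every level to the receiver, then sum 10^(L/10).
CNC lathe: 88.3 − 20·log₁₀(6.6/3.5) = 88.3 − 5.51 = 82.79 dB(A).
milling machine: 87.2 − 20·log₁₀(16.8/2.7) = 87.2 − 15.88 = 71.32 dB(A).
compressor: 89.3 − 20·log₁₀(17.0/2.5) = 89.3 − 16.65 = 72.65 dB(A).
server rack: 76.5 − 20·log₁₀(7.1/2.0) = 76.5 − 11.00 = 65.50 dB(A).
Σ 10^(L/10) = 2.256e+08 → L_total = 10·log₁₀(2.256e+08) = 83.53 dB(A).

83.5 dB(A)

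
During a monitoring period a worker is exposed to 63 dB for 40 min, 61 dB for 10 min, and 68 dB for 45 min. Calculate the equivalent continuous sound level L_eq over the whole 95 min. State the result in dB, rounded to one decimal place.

66.0 dB

The energy average is taken in the linear domain: L_eq = 10·log₁₀[(Σ tᵢ·10^(Lᵢ/10))/T], T = 95 min.
Σ tᵢ·10^(Lᵢ/10) = 40·10^(63/10) + 10·10^(61/10) + 45·10^(68/10) = 3.763e+08.
L_eq = 10·log₁₀(3.763e+08/95) = 65.98 dB.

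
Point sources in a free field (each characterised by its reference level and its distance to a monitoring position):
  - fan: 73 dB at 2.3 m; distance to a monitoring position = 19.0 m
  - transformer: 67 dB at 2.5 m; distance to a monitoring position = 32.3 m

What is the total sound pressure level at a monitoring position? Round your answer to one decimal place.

55.1 dB

First find each source's level at the receiver (point-source: −20·log₁₀(r/r_ref)), then combine on an intensity basis.
fan: 73 − 20·log₁₀(19.0/2.3) = 73 − 18.34 = 54.66 dB.
transformer: 67 − 20·log₁₀(32.3/2.5) = 67 − 22.23 = 44.77 dB.
Σ 10^(L/10) = 3.224e+05 → L_total = 10·log₁₀(3.224e+05) = 55.08 dB.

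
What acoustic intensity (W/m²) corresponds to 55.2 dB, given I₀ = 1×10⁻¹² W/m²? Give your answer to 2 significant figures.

3.3e-07 W/m²

I = I₀·10^(L/10) = 10⁻¹² × 10^(55.2/10) = 10^(-6.480).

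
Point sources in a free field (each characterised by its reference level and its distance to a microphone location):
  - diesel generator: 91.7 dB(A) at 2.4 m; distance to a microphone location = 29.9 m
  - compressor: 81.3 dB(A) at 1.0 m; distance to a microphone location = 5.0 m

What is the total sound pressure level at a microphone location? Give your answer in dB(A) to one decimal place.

71.7 dB(A)

Propagate each source to the receiver with L = L_ref − 20·log₁₀(r/r_ref), then add intensities.
diesel generator: 91.7 − 20·log₁₀(29.9/2.4) = 91.7 − 21.91 = 69.79 dB(A).
compressor: 81.3 − 20·log₁₀(5.0/1.0) = 81.3 − 13.98 = 67.32 dB(A).
Σ 10^(L/10) = 1.493e+07 → L_total = 10·log₁₀(1.493e+07) = 71.74 dB(A).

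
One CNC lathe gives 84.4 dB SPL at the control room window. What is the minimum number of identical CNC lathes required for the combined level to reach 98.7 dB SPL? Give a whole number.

27

Need L₁ + 10·log₁₀ N ≥ 98.7, i.e. log₁₀ N ≥ 1.43.
N ≥ 10^(14.3/10) = 26.915, so N = 27.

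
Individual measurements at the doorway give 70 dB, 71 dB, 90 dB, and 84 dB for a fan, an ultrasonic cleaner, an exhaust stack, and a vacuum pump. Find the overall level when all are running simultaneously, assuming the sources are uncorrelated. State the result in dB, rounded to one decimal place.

For uncorrelated sources the intensities add, so convert each level to linear form, sum, and take 10·log₁₀ of the total.
Σ 10^(L/10) = 10^(70/10) + 10^(71/10) + 10^(90/10) + 10^(84/10) = 1.274e+09.
L_total = 10·log₁₀(1.274e+09) = 91.05 dB.

91.1 dB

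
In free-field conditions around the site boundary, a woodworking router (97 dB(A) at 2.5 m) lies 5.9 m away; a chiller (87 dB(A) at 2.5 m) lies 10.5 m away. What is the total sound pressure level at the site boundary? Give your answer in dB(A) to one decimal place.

89.7 dB(A)

Propagate each source to the receiver with L = L_ref − 20·log₁₀(r/r_ref), then add intensities.
woodworking router: 97 − 20·log₁₀(5.9/2.5) = 97 − 7.46 = 89.54 dB(A).
chiller: 87 − 20·log₁₀(10.5/2.5) = 87 − 12.46 = 74.54 dB(A).
Σ 10^(L/10) = 9.283e+08 → L_total = 10·log₁₀(9.283e+08) = 89.68 dB(A).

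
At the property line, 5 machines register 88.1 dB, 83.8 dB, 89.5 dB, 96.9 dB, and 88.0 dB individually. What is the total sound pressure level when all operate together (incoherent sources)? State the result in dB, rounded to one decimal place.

For uncorrelated sources the intensities add, so convert each level to linear form, sum, and take 10·log₁₀ of the total.
Σ 10^(L/10) = 10^(88.1/10) + 10^(83.8/10) + 10^(89.5/10) + 10^(96.9/10) + 10^(88.0/10) = 7.306e+09.
L_total = 10·log₁₀(7.306e+09) = 98.64 dB.

98.6 dB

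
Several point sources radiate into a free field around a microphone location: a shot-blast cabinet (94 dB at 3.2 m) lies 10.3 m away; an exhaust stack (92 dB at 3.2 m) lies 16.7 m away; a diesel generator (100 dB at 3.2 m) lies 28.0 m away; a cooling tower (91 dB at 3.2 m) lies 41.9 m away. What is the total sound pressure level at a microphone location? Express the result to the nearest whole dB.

86 dB

Apply inverse-square spreading to bring every level to the receiver, then sum 10^(L/10).
shot-blast cabinet: 94 − 20·log₁₀(10.3/3.2) = 94 − 10.15 = 83.85 dB.
exhaust stack: 92 − 20·log₁₀(16.7/3.2) = 92 − 14.35 = 77.65 dB.
diesel generator: 100 − 20·log₁₀(28.0/3.2) = 100 − 18.84 = 81.16 dB.
cooling tower: 91 − 20·log₁₀(41.9/3.2) = 91 − 22.34 = 68.66 dB.
Σ 10^(L/10) = 4.386e+08 → L_total = 10·log₁₀(4.386e+08) = 86.42 dB.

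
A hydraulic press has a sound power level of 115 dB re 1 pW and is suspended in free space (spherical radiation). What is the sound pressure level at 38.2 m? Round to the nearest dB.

L_p = L_w − 10·log₁₀(4π·r²) with r = 38.2 m.
4π·r² = 1.834e+04 m², 10·log₁₀ of that is 42.633 dB.
L_p = 115 − 42.633 = 72.37 dB.

72 dB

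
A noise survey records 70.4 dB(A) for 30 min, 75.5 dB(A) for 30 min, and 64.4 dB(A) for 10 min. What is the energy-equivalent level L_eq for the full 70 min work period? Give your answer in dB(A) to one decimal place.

73.1 dB(A)

Weight each interval's intensity by its duration and average over T = 70 min:
Σ tᵢ·10^(Lᵢ/10) = 30·10^(70.4/10) + 30·10^(75.5/10) + 10·10^(64.4/10) = 1.421e+09.
L_eq = 10·log₁₀(1.421e+09/70) = 73.07 dB(A).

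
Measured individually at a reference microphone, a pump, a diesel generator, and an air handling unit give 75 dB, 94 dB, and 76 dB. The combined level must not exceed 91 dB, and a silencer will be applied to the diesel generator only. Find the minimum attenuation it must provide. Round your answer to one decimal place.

3.3 dB

The untreated sources together contribute 10^(75/10) + 10^(76/10) = 7.143e+07, i.e. 78.54 dB.
To meet 91 dB overall, the treated diesel generator may contribute at most 10^(91/10) − 7.143e+07 = 1.187e+09, i.e. 90.75 dB.
Required insertion loss = 94 − 90.75 = 3.25 dB.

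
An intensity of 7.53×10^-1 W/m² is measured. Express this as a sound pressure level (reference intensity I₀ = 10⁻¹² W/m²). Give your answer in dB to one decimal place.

118.8 dB

L = 10·log₁₀(I/I₀) = 10·log₁₀(7.53×10^-1/10⁻¹²) = 10·log₁₀(7.53×10^11).
L = 10·(0.8768 + 11) = 118.77 dB.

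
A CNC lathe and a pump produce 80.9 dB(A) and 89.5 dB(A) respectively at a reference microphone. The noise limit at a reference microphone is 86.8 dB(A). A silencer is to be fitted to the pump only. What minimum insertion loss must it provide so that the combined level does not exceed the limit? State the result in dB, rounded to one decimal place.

Fixed contribution from the other source: Σ 10^(L/10) = 10^(80.9/10) = 1.230e+08 (80.90 dB(A)).
The limit corresponds to 10^(86.8/10) = 4.786e+08; subtracting the fixed part leaves 3.556e+08 for the pump, i.e. 85.51 dB(A).
Required insertion loss = 89.5 − 85.51 = 3.99 dB.

4.0 dB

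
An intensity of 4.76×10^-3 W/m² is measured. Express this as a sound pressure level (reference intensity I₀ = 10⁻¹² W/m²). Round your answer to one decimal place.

I/I₀ = 4.76×10^-3/10⁻¹² = 4.76×10^9, and L = 10·log₁₀(I/I₀).
L = 10·(0.6776 + 9) = 96.78 dB.

96.8 dB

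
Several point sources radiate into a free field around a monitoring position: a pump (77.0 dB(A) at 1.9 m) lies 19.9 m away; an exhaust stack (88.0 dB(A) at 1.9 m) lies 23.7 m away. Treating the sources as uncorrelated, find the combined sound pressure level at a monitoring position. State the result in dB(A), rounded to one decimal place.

66.5 dB(A)

First find each source's level at the receiver (point-source: −20·log₁₀(r/r_ref)), then combine on an intensity basis.
pump: 77.0 − 20·log₁₀(19.9/1.9) = 77.0 − 20.40 = 56.60 dB(A).
exhaust stack: 88.0 − 20·log₁₀(23.7/1.9) = 88.0 − 21.92 = 66.08 dB(A).
Σ 10^(L/10) = 4.512e+06 → L_total = 10·log₁₀(4.512e+06) = 66.54 dB(A).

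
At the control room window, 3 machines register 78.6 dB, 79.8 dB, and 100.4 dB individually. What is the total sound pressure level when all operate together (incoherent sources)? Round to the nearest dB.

For uncorrelated sources the intensities add, so convert each level to linear form, sum, and take 10·log₁₀ of the total.
Σ 10^(L/10) = 10^(78.6/10) + 10^(79.8/10) + 10^(100.4/10) = 1.113e+10.
L_total = 10·log₁₀(1.113e+10) = 100.47 dB.

100 dB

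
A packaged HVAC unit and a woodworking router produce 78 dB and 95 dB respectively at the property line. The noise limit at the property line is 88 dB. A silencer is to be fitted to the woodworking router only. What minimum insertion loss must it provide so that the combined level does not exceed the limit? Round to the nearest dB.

7 dB

The untreated sources together contribute 10^(78/10) = 6.310e+07, i.e. 78.00 dB.
The limit corresponds to 10^(88/10) = 6.310e+08; subtracting the fixed part leaves 5.679e+08 for the woodworking router, i.e. 87.54 dB.
So the woodworking router must be reduced from 95 to 87.54 dB: IL = 7.46 dB.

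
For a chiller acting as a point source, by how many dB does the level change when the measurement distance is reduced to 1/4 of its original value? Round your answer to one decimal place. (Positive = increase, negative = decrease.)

A point source loses 6 dB per doubling of distance; generally ΔL = −20·log₁₀(r₂/r₁).
ΔL = −20·log₁₀(0.25) = +12.04 dB.

+12.0 dB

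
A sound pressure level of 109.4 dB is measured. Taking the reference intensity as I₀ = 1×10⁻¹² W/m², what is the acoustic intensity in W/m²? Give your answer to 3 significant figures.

0.0871 W/m²

I/I₀ = 10^(109.4/10) = 8.71e+10, so I = 8.71e+10 × 10⁻¹² W/m².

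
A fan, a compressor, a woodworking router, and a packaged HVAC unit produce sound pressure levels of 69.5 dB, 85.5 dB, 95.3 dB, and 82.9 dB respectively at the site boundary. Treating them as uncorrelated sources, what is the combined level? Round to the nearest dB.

For uncorrelated sources the intensities add, so convert each level to linear form, sum, and take 10·log₁₀ of the total.
Σ 10^(L/10) = 10^(69.5/10) + 10^(85.5/10) + 10^(95.3/10) + 10^(82.9/10) = 3.947e+09.
L_total = 10·log₁₀(3.947e+09) = 95.96 dB.

96 dB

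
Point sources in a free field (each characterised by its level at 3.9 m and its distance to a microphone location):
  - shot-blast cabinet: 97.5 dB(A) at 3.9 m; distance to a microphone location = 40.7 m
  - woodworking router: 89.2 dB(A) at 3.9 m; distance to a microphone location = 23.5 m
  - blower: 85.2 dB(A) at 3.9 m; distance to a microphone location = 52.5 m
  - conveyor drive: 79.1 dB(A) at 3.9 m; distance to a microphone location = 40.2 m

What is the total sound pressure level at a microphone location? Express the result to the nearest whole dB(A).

Apply inverse-square spreading to bring every level to the receiver, then sum 10^(L/10).
shot-blast cabinet: 97.5 − 20·log₁₀(40.7/3.9) = 97.5 − 20.37 = 77.13 dB(A).
woodworking router: 89.2 − 20·log₁₀(23.5/3.9) = 89.2 − 15.60 = 73.60 dB(A).
blower: 85.2 − 20·log₁₀(52.5/3.9) = 85.2 − 22.58 = 62.62 dB(A).
conveyor drive: 79.1 − 20·log₁₀(40.2/3.9) = 79.1 − 20.26 = 58.84 dB(A).
Σ 10^(L/10) = 7.714e+07 → L_total = 10·log₁₀(7.714e+07) = 78.87 dB(A).

79 dB(A)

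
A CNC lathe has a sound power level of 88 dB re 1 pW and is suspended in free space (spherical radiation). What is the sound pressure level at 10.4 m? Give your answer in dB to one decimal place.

The power spreads over a sphere of area 4π·r², so L_p = L_w − 10·log₁₀(4π·r²).
4π·r² = 1359 m², 10·log₁₀ of that is 31.333 dB.
L_p = 88 − 31.333 = 56.67 dB.

56.7 dB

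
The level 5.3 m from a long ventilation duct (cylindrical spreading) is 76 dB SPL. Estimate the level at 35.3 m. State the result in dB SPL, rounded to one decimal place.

Cylindrical spreading from a line source gives a 10·log₁₀(r₂/r₁) drop.
L₂ = 76 − 10·log₁₀(35.3/5.3) = 76 − 8.235 = 67.77 dB SPL.

67.8 dB SPL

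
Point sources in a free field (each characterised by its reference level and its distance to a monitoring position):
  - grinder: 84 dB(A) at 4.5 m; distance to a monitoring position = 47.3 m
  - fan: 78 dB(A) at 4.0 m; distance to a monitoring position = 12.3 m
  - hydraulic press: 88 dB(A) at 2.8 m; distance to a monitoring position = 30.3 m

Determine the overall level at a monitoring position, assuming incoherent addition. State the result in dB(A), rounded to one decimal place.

Propagate each source to the receiver with L = L_ref − 20·log₁₀(r/r_ref), then add intensities.
grinder: 84 − 20·log₁₀(47.3/4.5) = 84 − 20.43 = 63.57 dB(A).
fan: 78 − 20·log₁₀(12.3/4.0) = 78 − 9.76 = 68.24 dB(A).
hydraulic press: 88 − 20·log₁₀(30.3/2.8) = 88 − 20.69 = 67.31 dB(A).
Σ 10^(L/10) = 1.433e+07 → L_total = 10·log₁₀(1.433e+07) = 71.56 dB(A).

71.6 dB(A)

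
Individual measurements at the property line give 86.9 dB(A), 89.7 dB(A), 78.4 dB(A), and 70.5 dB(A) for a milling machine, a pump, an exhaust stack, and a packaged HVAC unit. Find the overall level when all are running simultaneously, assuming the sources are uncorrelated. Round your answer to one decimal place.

91.8 dB(A)

Incoherent sources combine by intensity addition: L_total = 10·log₁₀(Σ 10^(L_i/10)).
Σ 10^(L/10) = 10^(86.9/10) + 10^(89.7/10) + 10^(78.4/10) + 10^(70.5/10) = 1.503e+09.
L_total = 10·log₁₀(1.503e+09) = 91.77 dB(A).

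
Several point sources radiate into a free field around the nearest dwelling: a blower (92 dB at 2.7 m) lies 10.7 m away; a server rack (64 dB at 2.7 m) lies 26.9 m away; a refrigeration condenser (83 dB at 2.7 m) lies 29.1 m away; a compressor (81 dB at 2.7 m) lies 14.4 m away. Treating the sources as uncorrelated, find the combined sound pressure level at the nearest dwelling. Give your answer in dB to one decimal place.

80.3 dB

Propagate each source to the receiver with L = L_ref − 20·log₁₀(r/r_ref), then add intensities.
blower: 92 − 20·log₁₀(10.7/2.7) = 92 − 11.96 = 80.04 dB.
server rack: 64 − 20·log₁₀(26.9/2.7) = 64 − 19.97 = 44.03 dB.
refrigeration condenser: 83 − 20·log₁₀(29.1/2.7) = 83 − 20.65 = 62.35 dB.
compressor: 81 − 20·log₁₀(14.4/2.7) = 81 − 14.54 = 66.46 dB.
Σ 10^(L/10) = 1.071e+08 → L_total = 10·log₁₀(1.071e+08) = 80.30 dB.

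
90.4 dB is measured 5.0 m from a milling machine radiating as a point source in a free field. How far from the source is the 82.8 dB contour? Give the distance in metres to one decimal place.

12.0 m

For a point source L₁ − L₂ = 20·log₁₀(r₂/r₁), so r₂ = r₁·10^((L₁−L₂)/20).
r₂ = 5.0·10^((90.4−82.8)/20) = 5.0·10^(7.6/20) = 11.99 m.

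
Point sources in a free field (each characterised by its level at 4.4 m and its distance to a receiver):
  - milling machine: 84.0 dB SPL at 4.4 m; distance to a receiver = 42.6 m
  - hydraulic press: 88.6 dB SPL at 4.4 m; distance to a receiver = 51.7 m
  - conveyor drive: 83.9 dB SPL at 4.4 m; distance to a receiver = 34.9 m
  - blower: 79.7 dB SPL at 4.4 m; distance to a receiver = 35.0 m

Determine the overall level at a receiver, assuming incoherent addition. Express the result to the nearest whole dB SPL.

71 dB SPL

First find each source's level at the receiver (point-source: −20·log₁₀(r/r_ref)), then combine on an intensity basis.
milling machine: 84.0 − 20·log₁₀(42.6/4.4) = 84.0 − 19.72 = 64.28 dB SPL.
hydraulic press: 88.6 − 20·log₁₀(51.7/4.4) = 88.6 − 21.40 = 67.20 dB SPL.
conveyor drive: 83.9 − 20·log₁₀(34.9/4.4) = 83.9 − 17.99 = 65.91 dB SPL.
blower: 79.7 − 20·log₁₀(35.0/4.4) = 79.7 − 18.01 = 61.69 dB SPL.
Σ 10^(L/10) = 1.330e+07 → L_total = 10·log₁₀(1.330e+07) = 71.24 dB SPL.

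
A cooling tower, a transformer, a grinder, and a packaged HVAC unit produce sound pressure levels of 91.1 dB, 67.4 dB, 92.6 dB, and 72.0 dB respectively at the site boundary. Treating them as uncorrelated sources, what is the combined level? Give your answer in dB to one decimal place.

Incoherent sources combine by intensity addition: L_total = 10·log₁₀(Σ 10^(L_i/10)).
Σ 10^(L/10) = 10^(91.1/10) + 10^(67.4/10) + 10^(92.6/10) + 10^(72.0/10) = 3.129e+09.
L_total = 10·log₁₀(3.129e+09) = 94.95 dB.

95.0 dB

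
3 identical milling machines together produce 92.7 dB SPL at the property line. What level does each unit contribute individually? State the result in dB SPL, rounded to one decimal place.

87.9 dB SPL

3 equal contributions raise the level by 10·log₁₀ 3 = 4.771 dB, so each unit alone gives 92.7 − 4.771.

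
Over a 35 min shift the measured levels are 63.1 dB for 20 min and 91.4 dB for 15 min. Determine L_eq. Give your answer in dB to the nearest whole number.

Weight each interval's intensity by its duration and average over T = 35 min:
Σ tᵢ·10^(Lᵢ/10) = 20·10^(63.1/10) + 15·10^(91.4/10) = 2.075e+10.
L_eq = 10·log₁₀(2.075e+10/35) = 87.73 dB.

88 dB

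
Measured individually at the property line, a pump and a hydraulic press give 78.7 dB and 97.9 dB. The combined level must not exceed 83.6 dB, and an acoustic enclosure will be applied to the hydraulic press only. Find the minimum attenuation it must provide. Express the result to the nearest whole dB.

Everything except the hydraulic press sums to 10^(78.7/10) = 7.413e+07 in linear terms, 78.70 dB.
The limit corresponds to 10^(83.6/10) = 2.291e+08; subtracting the fixed part leaves 1.550e+08 for the hydraulic press, i.e. 81.90 dB.
So the hydraulic press must be reduced from 97.9 to 81.90 dB: IL = 16.00 dB.

16 dB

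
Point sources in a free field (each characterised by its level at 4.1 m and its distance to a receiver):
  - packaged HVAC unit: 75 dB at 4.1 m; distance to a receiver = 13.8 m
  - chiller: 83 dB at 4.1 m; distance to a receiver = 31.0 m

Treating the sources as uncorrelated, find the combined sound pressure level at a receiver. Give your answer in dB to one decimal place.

Propagate each source to the receiver with L = L_ref − 20·log₁₀(r/r_ref), then add intensities.
packaged HVAC unit: 75 − 20·log₁₀(13.8/4.1) = 75 − 10.54 = 64.46 dB.
chiller: 83 − 20·log₁₀(31.0/4.1) = 83 − 17.57 = 65.43 dB.
Σ 10^(L/10) = 6.281e+06 → L_total = 10·log₁₀(6.281e+06) = 67.98 dB.

68.0 dB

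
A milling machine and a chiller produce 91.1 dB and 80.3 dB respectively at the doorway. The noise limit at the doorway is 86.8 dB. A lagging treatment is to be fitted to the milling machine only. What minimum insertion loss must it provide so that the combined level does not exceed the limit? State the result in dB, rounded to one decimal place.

Fixed contribution from the other source: Σ 10^(L/10) = 10^(80.3/10) = 1.072e+08 (80.30 dB).
The limit corresponds to 10^(86.8/10) = 4.786e+08; subtracting the fixed part leaves 3.715e+08 for the milling machine, i.e. 85.70 dB.
So the milling machine must be reduced from 91.1 to 85.70 dB: IL = 5.40 dB.

5.4 dB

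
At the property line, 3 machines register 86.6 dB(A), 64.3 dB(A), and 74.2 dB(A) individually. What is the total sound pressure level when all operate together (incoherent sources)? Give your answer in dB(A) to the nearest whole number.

87 dB(A)

For uncorrelated sources the intensities add, so convert each level to linear form, sum, and take 10·log₁₀ of the total.
Σ 10^(L/10) = 10^(86.6/10) + 10^(64.3/10) + 10^(74.2/10) = 4.861e+08.
L_total = 10·log₁₀(4.861e+08) = 86.87 dB(A).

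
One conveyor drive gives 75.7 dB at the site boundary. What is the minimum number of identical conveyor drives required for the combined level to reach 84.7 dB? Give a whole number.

8

The shortfall is 84.7 − 75.7 = 9.0 dB, and N units add 10·log₁₀ N, so need 10·log₁₀ N ≥ 9.0.
N ≥ 10^(9.0/10) = 7.943, so N = 8.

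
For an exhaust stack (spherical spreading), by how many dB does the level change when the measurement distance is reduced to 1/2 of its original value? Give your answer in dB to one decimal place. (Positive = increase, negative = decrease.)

Point-source spreading: ΔL = −20·log₁₀(r₂/r₁).
ΔL = −20·log₁₀(0.5) = +6.02 dB.

+6.0 dB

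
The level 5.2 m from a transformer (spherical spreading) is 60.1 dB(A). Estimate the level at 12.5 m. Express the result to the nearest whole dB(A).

52 dB(A)

For a point source, L₂ = L₁ − 20·log₁₀(r₂/r₁).
L₂ = 60.1 − 20·log₁₀(12.5/5.2) = 60.1 − 7.618 = 52.48 dB(A).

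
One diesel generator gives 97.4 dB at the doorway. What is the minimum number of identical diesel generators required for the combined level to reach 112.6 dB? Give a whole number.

34

N identical sources give L₁ + 10·log₁₀ N, so require 10·log₁₀ N ≥ 112.6 − 97.4 = 15.2 dB.
N ≥ 10^(15.2/10) = 33.113, so N = 34.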